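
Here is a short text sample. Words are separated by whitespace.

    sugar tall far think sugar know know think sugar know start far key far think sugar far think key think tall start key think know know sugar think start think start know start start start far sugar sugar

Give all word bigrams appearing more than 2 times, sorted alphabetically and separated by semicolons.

far think; think sugar

Bigram counts meeting the condition (more than 2 times):
  far think: 3
  think sugar: 3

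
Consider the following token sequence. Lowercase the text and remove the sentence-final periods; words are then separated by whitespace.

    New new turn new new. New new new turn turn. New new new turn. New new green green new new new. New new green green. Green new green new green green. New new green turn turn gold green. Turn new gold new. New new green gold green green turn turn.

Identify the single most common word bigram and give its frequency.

Bigram frequencies (highest first):
  new new: 15
  new green: 6
  green green: 5
  turn new: 4
  green new: 4
  new turn: 3
  … (7 more, each ≤ 3)

"new new", 15 times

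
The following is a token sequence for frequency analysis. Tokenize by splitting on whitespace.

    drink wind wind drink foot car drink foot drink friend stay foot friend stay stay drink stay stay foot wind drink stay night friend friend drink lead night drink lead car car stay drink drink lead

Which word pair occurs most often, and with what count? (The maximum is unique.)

"drink lead", 3 times

Bigram frequencies (highest first):
  drink lead: 3
  wind drink: 2
  drink foot: 2
  friend stay: 2
  stay foot: 2
  stay stay: 2
  … (20 more, each ≤ 2)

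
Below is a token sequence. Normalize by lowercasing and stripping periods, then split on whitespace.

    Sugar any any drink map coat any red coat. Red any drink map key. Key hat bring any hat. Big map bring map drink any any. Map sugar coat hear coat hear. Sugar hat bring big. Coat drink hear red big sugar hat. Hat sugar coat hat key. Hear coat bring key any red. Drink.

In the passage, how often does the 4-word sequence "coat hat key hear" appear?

1

Scanning the 52 overlapping 4-gram windows for "coat hat key hear":
  position 46–49: coat hat key hear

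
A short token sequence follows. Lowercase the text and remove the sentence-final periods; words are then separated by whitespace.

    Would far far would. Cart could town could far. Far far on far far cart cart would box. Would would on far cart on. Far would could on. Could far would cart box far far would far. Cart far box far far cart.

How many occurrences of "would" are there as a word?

8

Scanning the 43 tokens for "would":
  position 1: would
  position 4: would
  position 17: would
  position 19: would
  position 20: would
  position 26: would
  position 31: would
  position 36: would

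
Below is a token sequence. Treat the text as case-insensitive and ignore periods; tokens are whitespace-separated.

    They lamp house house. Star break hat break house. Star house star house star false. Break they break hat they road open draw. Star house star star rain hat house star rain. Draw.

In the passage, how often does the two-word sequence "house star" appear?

Scanning the 32 overlapping bigram windows for "house star":
  position 4–5: house star
  position 9–10: house star
  position 11–12: house star
  position 13–14: house star
  position 25–26: house star
  position 30–31: house star

6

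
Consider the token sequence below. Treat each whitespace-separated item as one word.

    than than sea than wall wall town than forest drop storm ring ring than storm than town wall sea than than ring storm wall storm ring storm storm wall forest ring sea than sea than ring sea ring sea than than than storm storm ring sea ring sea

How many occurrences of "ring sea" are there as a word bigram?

5

Scanning the 47 overlapping bigram windows for "ring sea":
  position 31–32: ring sea
  position 36–37: ring sea
  position 38–39: ring sea
  position 45–46: ring sea
  position 47–48: ring sea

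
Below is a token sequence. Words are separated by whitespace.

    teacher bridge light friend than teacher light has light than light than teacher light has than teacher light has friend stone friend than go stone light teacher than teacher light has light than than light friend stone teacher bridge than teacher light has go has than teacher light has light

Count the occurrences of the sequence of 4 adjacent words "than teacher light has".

Scanning the 47 overlapping 4-gram windows for "than teacher light has":
  position 5–8: than teacher light has
  position 12–15: than teacher light has
  position 16–19: than teacher light has
  position 28–31: than teacher light has
  position 40–43: than teacher light has
  position 46–49: than teacher light has

6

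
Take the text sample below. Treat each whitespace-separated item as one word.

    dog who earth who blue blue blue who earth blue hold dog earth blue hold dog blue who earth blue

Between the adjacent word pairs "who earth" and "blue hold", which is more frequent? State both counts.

"who earth" (3 vs 2)

"who earth": 3 occurrences
"blue hold": 2 occurrences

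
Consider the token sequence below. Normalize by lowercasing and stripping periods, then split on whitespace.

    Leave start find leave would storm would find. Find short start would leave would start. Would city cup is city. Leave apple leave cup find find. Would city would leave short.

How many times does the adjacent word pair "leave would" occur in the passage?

Scanning the 30 overlapping bigram windows for "leave would":
  position 4–5: leave would
  position 13–14: leave would

2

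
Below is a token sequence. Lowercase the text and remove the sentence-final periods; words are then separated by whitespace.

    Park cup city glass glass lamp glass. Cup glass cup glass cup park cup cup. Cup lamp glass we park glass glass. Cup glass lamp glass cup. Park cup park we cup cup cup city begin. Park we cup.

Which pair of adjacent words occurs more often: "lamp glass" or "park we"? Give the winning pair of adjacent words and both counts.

"lamp glass" (3 vs 2)

"lamp glass": 3 occurrences
"park we": 2 occurrences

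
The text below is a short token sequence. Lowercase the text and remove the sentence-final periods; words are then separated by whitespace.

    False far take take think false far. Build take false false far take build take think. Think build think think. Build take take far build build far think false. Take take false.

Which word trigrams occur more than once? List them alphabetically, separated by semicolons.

false far take; think think build

Trigram counts meeting the condition (more than once):
  false far take: 2
  think think build: 2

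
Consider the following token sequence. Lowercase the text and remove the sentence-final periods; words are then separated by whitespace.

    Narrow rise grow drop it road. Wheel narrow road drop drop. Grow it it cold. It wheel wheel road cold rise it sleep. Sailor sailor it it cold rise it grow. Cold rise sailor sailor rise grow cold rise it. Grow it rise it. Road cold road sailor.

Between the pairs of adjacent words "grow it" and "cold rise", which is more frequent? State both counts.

"grow it": 2 occurrences
"cold rise": 4 occurrences

"cold rise" (4 vs 2)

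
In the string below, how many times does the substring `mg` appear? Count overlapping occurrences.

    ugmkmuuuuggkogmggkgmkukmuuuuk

Sliding a length-2 window over the 29 characters (28 positions):
  position 15–16: mg

1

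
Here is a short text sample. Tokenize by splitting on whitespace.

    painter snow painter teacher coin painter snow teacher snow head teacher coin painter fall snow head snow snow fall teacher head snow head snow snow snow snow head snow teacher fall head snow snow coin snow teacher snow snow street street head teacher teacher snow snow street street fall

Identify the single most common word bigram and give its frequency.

"snow snow", 7 times

Bigram frequencies (highest first):
  snow snow: 7
  head snow: 5
  snow head: 4
  snow teacher: 3
  teacher snow: 3
  painter snow: 2
  … (19 more, each ≤ 2)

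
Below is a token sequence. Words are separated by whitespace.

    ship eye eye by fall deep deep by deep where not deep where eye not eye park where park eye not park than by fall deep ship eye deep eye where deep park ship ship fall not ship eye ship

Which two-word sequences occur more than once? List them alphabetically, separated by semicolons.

Bigram counts meeting the condition (more than once):
  by fall: 2
  deep where: 2
  eye not: 2
  fall deep: 2
  ship eye: 3

by fall; deep where; eye not; fall deep; ship eye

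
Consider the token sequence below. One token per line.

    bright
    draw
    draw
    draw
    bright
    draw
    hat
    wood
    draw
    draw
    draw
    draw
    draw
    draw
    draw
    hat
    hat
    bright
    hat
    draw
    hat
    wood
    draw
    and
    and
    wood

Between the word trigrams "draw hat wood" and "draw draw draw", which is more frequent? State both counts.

"draw hat wood": 2 occurrences
"draw draw draw": 6 occurrences

"draw draw draw" (6 vs 2)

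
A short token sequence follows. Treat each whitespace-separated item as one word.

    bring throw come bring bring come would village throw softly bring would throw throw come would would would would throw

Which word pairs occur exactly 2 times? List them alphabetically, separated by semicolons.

come would; throw come; would throw

Bigram counts meeting the condition (exactly 2 times):
  come would: 2
  throw come: 2
  would throw: 2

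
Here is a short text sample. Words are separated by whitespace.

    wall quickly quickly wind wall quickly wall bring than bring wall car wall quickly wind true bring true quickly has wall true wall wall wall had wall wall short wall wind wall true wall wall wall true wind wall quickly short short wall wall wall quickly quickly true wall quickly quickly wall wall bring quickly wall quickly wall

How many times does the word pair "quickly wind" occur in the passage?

Scanning the 57 overlapping bigram windows for "quickly wind":
  position 3–4: quickly wind
  position 14–15: quickly wind

2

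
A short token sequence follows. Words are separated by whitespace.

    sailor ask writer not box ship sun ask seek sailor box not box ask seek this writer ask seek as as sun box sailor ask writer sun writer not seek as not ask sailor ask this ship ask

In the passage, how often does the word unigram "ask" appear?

Scanning the 38 tokens for "ask":
  position 2: ask
  position 8: ask
  position 14: ask
  position 18: ask
  position 25: ask
  position 33: ask
  position 35: ask
  position 38: ask

8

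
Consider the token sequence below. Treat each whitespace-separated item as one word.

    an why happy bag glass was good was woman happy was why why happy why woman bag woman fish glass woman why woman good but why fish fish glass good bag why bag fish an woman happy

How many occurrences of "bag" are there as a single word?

4

Scanning the 37 tokens for "bag":
  position 4: bag
  position 17: bag
  position 31: bag
  position 33: bag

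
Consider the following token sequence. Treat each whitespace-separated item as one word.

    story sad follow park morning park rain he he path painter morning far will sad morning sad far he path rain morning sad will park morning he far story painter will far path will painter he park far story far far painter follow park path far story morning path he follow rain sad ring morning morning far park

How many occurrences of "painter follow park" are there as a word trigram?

Scanning the 56 overlapping trigram windows for "painter follow park":
  position 42–44: painter follow park

1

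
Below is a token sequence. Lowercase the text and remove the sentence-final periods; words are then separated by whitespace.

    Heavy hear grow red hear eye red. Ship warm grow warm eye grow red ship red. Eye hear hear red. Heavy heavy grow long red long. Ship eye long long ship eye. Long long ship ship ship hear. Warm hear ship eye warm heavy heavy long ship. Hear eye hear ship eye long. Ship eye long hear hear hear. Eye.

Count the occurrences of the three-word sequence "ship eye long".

Scanning the 58 overlapping trigram windows for "ship eye long":
  position 27–29: ship eye long
  position 31–33: ship eye long
  position 51–53: ship eye long
  position 54–56: ship eye long

4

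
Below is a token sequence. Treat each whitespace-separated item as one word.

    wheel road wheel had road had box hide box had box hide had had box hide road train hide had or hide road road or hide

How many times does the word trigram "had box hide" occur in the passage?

3

Scanning the 24 overlapping trigram windows for "had box hide":
  position 6–8: had box hide
  position 10–12: had box hide
  position 14–16: had box hide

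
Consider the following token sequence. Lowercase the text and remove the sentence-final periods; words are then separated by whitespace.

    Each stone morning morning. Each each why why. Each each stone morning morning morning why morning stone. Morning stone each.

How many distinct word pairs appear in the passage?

20 tokens → 19 bigram windows in total.
Repeated bigrams (each contributes count−1 duplicates):
  morning morning: 3
  stone morning: 3
  each each: 2
  each stone: 2
  morning stone: 2
7 duplicate windows → 19 − 7 = 12 distinct.

12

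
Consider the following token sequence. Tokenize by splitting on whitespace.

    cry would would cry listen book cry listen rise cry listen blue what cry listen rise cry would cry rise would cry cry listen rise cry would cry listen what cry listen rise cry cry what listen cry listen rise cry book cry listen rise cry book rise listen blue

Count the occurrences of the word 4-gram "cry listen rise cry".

6

Scanning the 47 overlapping 4-gram windows for "cry listen rise cry":
  position 7–10: cry listen rise cry
  position 14–17: cry listen rise cry
  position 23–26: cry listen rise cry
  position 31–34: cry listen rise cry
  position 38–41: cry listen rise cry
  position 43–46: cry listen rise cry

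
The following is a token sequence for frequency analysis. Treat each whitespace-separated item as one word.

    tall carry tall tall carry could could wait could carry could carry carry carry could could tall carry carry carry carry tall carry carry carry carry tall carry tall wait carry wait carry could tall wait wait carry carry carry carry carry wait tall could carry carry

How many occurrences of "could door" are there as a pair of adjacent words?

0

Scanning the 46 overlapping bigram windows for "could door":
  (none found)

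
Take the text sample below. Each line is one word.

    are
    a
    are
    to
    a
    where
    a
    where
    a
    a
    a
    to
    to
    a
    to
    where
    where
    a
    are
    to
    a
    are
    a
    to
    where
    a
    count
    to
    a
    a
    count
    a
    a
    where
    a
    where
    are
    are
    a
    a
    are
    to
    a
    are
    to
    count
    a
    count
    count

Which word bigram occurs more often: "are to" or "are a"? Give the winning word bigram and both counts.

"are to" (4 vs 3)

"are to": 4 occurrences
"are a": 3 occurrences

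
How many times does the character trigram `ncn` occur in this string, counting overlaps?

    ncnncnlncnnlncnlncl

4

Sliding a length-3 window over the 19 characters (17 positions):
  position 1–3: ncn
  position 4–6: ncn
  position 8–10: ncn
  position 13–15: ncn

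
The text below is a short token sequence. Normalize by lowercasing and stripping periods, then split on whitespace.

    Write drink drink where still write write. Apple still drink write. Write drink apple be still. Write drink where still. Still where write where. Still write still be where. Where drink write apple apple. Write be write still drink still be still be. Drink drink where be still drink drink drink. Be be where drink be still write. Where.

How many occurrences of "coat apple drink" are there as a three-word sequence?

0

Scanning the 57 overlapping trigram windows for "coat apple drink":
  (none found)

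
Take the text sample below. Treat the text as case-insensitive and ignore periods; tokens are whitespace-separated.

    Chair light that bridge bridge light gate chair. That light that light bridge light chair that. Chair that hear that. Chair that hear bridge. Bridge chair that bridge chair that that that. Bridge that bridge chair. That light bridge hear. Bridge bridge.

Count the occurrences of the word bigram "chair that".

7

Scanning the 41 overlapping bigram windows for "chair that":
  position 8–9: chair that
  position 15–16: chair that
  position 17–18: chair that
  position 21–22: chair that
  position 26–27: chair that
  position 29–30: chair that
  position 36–37: chair that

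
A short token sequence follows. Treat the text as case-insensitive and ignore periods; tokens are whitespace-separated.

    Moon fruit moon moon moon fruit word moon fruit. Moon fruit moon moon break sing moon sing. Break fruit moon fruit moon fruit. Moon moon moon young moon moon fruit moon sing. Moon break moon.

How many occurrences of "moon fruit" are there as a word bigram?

7

Scanning the 34 overlapping bigram windows for "moon fruit":
  position 1–2: moon fruit
  position 5–6: moon fruit
  position 8–9: moon fruit
  position 10–11: moon fruit
  position 20–21: moon fruit
  position 22–23: moon fruit
  position 29–30: moon fruit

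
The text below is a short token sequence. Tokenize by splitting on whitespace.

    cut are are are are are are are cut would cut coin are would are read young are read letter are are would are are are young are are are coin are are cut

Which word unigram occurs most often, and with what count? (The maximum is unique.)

"are", 20 times

Unigram frequencies (highest first):
  are: 20
  cut: 4
  would: 3
  coin: 2
  read: 2
  young: 2
  … (1 more, each ≤ 1)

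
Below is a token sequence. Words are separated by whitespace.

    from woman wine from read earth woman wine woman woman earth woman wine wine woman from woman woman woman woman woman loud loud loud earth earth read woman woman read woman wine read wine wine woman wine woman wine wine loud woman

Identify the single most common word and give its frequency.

Unigram frequencies (highest first):
  woman: 17
  wine: 10
  read: 4
  earth: 4
  loud: 4
  from: 3

"woman", 17 times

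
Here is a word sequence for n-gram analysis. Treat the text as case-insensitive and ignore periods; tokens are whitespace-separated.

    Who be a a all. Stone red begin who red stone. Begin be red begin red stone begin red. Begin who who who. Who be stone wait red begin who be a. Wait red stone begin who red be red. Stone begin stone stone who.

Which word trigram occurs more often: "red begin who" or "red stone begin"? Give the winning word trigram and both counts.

"red begin who": 3 occurrences
"red stone begin": 4 occurrences

"red stone begin" (4 vs 3)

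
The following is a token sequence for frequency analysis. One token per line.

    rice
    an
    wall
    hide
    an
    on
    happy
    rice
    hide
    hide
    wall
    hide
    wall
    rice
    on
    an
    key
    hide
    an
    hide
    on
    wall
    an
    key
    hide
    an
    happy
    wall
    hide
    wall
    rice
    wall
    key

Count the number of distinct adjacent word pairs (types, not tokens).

23

33 tokens → 32 bigram windows in total.
Repeated bigrams (each contributes count−1 duplicates):
  hide an: 3
  hide wall: 3
  wall hide: 3
  an key: 2
  key hide: 2
  wall rice: 2
9 duplicate windows → 32 − 9 = 23 distinct.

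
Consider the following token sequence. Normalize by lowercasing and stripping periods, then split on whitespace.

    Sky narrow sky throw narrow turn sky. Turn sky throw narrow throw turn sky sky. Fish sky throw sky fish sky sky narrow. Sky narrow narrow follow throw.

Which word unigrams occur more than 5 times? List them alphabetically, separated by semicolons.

Unigram counts meeting the condition (more than 5 times):
  narrow: 6
  sky: 11

narrow; sky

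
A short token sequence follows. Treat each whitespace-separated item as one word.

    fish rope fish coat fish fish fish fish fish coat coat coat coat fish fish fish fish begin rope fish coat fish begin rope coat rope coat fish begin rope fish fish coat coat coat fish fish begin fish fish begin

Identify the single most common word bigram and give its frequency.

"fish fish", 10 times

Bigram frequencies (highest first):
  fish fish: 10
  coat fish: 5
  coat coat: 5
  fish begin: 5
  fish coat: 4
  rope fish: 3
  … (5 more, each ≤ 3)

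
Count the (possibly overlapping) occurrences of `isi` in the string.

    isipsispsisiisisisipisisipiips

7

Sliding a length-3 window over the 30 characters (28 positions):
  position 1–3: isi
  position 10–12: isi
  position 13–15: isi
  position 15–17: isi
  position 17–19: isi
  position 21–23: isi
  position 23–25: isi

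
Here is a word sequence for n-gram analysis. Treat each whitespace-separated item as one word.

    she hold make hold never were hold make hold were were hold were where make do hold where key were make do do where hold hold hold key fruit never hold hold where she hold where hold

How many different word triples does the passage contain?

37 tokens → 35 trigram windows in total.
Repeated trigrams (each contributes count−1 duplicates):
  hold make hold: 2
1 duplicate windows → 35 − 1 = 34 distinct.

34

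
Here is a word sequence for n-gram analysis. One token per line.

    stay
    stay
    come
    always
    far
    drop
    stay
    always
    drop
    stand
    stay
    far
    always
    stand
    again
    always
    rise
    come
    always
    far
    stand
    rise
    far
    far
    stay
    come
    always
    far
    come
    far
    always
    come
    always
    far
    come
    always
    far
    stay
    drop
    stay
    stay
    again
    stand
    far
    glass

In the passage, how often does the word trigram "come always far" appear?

5

Scanning the 43 overlapping trigram windows for "come always far":
  position 3–5: come always far
  position 18–20: come always far
  position 26–28: come always far
  position 32–34: come always far
  position 35–37: come always far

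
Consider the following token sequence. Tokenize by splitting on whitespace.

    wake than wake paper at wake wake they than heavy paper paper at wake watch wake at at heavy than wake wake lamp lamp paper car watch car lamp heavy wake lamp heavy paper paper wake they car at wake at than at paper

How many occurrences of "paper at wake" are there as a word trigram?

Scanning the 42 overlapping trigram windows for "paper at wake":
  position 4–6: paper at wake
  position 12–14: paper at wake

2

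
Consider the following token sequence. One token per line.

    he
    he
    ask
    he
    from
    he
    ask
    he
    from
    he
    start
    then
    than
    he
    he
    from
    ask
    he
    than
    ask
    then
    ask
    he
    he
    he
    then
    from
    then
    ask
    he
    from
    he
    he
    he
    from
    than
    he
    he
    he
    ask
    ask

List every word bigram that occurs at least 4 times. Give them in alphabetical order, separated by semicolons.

Bigram counts meeting the condition (at least 4 times):
  ask he: 5
  he from: 5
  he he: 8

ask he; he from; he he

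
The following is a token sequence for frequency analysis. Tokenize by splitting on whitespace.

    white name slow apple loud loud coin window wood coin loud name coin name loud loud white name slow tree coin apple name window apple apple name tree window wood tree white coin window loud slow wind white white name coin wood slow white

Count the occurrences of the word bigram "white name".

3

Scanning the 43 overlapping bigram windows for "white name":
  position 1–2: white name
  position 17–18: white name
  position 39–40: white name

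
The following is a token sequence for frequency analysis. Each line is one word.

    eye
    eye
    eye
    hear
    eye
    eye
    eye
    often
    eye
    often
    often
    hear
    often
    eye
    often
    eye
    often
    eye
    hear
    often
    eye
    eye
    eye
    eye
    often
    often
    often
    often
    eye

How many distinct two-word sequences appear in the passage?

8

29 tokens → 28 bigram windows in total.
Repeated bigrams (each contributes count−1 duplicates):
  eye eye: 7
  often eye: 6
  eye often: 5
  often often: 4
  eye hear: 2
  hear often: 2
20 duplicate windows → 28 − 20 = 8 distinct.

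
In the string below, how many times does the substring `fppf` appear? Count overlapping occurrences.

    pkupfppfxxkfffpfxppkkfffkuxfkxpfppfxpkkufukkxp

Sliding a length-4 window over the 46 characters (43 positions):
  position 5–8: fppf
  position 32–35: fppf

2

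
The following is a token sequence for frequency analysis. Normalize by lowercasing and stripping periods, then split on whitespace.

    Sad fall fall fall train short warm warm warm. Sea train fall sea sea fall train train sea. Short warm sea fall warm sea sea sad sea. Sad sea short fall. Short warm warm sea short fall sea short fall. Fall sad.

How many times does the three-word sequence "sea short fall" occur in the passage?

3

Scanning the 40 overlapping trigram windows for "sea short fall":
  position 29–31: sea short fall
  position 35–37: sea short fall
  position 38–40: sea short fall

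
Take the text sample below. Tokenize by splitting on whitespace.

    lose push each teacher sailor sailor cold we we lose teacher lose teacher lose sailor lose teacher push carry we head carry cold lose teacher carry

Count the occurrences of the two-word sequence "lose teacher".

Scanning the 25 overlapping bigram windows for "lose teacher":
  position 10–11: lose teacher
  position 12–13: lose teacher
  position 16–17: lose teacher
  position 24–25: lose teacher

4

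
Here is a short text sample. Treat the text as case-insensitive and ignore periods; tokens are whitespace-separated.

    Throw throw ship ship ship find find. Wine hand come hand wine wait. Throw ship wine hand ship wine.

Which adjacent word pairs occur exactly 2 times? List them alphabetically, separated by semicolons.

Bigram counts meeting the condition (exactly 2 times):
  ship ship: 2
  ship wine: 2
  throw ship: 2
  wine hand: 2

ship ship; ship wine; throw ship; wine hand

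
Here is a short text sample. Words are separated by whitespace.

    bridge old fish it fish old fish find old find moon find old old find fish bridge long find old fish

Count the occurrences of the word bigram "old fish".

3

Scanning the 20 overlapping bigram windows for "old fish":
  position 2–3: old fish
  position 6–7: old fish
  position 20–21: old fish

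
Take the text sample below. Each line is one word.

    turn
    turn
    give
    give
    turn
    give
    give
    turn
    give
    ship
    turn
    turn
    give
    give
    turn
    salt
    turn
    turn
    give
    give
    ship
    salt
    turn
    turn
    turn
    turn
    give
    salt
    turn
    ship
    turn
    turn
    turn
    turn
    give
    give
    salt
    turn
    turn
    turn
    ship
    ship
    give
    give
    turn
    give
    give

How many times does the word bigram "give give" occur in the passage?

Scanning the 46 overlapping bigram windows for "give give":
  position 3–4: give give
  position 6–7: give give
  position 13–14: give give
  position 19–20: give give
  position 35–36: give give
  position 43–44: give give
  position 46–47: give give

7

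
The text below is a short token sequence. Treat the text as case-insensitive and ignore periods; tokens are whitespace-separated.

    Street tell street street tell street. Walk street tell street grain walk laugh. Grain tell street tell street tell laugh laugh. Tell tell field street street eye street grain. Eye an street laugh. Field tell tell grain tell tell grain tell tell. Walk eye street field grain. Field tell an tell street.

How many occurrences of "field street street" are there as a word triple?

Scanning the 50 overlapping trigram windows for "field street street":
  position 24–26: field street street

1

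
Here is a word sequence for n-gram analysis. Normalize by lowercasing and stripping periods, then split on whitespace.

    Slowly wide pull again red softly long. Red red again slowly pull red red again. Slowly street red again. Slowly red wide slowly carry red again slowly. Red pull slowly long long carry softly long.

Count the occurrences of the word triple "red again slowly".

4

Scanning the 33 overlapping trigram windows for "red again slowly":
  position 9–11: red again slowly
  position 14–16: red again slowly
  position 18–20: red again slowly
  position 25–27: red again slowly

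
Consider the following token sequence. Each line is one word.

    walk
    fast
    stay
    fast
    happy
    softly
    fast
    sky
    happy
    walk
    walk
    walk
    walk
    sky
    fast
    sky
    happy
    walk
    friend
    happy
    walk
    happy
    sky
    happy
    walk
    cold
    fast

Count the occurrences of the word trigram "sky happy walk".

Scanning the 25 overlapping trigram windows for "sky happy walk":
  position 8–10: sky happy walk
  position 16–18: sky happy walk
  position 23–25: sky happy walk

3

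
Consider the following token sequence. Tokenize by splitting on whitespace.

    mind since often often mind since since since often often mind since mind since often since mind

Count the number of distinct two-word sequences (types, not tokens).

17 tokens → 16 bigram windows in total.
Repeated bigrams (each contributes count−1 duplicates):
  mind since: 4
  since often: 3
  often mind: 2
  often often: 2
  since mind: 2
  since since: 2
9 duplicate windows → 16 − 9 = 7 distinct.

7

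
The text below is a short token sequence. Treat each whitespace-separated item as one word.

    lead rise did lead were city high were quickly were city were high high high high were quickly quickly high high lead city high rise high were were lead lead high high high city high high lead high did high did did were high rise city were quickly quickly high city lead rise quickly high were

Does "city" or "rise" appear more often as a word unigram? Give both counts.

"city" (6 vs 4)

"city": 6 occurrences
"rise": 4 occurrences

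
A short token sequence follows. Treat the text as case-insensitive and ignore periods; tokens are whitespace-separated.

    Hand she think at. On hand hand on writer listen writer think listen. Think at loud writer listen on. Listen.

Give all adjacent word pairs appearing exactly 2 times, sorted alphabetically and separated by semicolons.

Bigram counts meeting the condition (exactly 2 times):
  think at: 2
  writer listen: 2

think at; writer listen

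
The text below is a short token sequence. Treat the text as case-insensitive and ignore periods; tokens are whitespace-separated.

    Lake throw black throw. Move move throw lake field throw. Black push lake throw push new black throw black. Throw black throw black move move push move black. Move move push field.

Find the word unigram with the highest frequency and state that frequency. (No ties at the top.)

Unigram frequencies (highest first):
  throw: 8
  black: 7
  move: 7
  push: 4
  lake: 3
  field: 2
  … (1 more, each ≤ 1)

"throw", 8 times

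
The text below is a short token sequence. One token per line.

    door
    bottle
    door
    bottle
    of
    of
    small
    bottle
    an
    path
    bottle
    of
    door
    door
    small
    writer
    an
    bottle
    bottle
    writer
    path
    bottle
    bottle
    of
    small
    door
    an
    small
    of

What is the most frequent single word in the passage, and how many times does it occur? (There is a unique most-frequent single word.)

Unigram frequencies (highest first):
  bottle: 8
  door: 5
  of: 5
  small: 4
  an: 3
  path: 2
  … (1 more, each ≤ 2)

"bottle", 8 times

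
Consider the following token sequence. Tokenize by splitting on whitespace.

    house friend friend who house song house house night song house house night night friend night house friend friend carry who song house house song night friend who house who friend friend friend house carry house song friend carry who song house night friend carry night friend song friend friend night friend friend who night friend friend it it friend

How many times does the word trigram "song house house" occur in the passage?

3

Scanning the 58 overlapping trigram windows for "song house house":
  position 6–8: song house house
  position 10–12: song house house
  position 22–24: song house house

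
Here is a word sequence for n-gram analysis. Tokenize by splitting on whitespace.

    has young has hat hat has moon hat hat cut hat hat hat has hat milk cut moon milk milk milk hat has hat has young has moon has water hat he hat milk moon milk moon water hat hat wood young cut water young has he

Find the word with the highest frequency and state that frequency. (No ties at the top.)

"hat", 14 times

Unigram frequencies (highest first):
  hat: 14
  has: 9
  milk: 6
  moon: 5
  young: 4
  cut: 3
  … (3 more, each ≤ 3)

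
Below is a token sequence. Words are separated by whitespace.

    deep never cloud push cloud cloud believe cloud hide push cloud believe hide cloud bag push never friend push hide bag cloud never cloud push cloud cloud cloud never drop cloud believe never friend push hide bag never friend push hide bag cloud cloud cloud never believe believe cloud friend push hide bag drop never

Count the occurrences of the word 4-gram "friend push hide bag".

4

Scanning the 52 overlapping 4-gram windows for "friend push hide bag":
  position 18–21: friend push hide bag
  position 34–37: friend push hide bag
  position 39–42: friend push hide bag
  position 50–53: friend push hide bag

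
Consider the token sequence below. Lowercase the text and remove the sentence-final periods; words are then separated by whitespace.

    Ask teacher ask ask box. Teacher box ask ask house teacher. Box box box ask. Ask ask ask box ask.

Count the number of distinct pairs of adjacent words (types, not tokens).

20 tokens → 19 bigram windows in total.
Repeated bigrams (each contributes count−1 duplicates):
  ask ask: 5
  box ask: 3
  ask box: 2
  box box: 2
  teacher box: 2
9 duplicate windows → 19 − 9 = 10 distinct.

10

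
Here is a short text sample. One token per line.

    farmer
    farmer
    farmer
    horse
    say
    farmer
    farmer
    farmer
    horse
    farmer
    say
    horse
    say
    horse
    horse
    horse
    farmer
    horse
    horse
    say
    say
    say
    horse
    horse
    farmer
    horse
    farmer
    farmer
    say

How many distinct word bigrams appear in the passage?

9

29 tokens → 28 bigram windows in total.
Repeated bigrams (each contributes count−1 duplicates):
  farmer farmer: 5
  farmer horse: 4
  horse farmer: 4
  horse horse: 4
  horse say: 3
  say horse: 3
  farmer say: 2
  say say: 2
19 duplicate windows → 28 − 19 = 9 distinct.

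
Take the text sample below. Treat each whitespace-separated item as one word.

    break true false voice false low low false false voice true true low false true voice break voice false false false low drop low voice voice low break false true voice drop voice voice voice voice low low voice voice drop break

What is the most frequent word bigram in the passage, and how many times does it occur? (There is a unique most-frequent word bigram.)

"voice voice", 5 times

Bigram frequencies (highest first):
  voice voice: 5
  false false: 3
  false voice: 2
  voice false: 2
  false low: 2
  low low: 2
  … (19 more, each ≤ 2)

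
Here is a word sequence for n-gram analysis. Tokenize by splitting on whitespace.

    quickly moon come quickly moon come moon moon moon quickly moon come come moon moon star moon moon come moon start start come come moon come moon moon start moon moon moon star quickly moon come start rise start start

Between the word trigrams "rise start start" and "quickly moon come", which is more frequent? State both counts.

"quickly moon come" (4 vs 1)

"rise start start": 1 occurrence
"quickly moon come": 4 occurrences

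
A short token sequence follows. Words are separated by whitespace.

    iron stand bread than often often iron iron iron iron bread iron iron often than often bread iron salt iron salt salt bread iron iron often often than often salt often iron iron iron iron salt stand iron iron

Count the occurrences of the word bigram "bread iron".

Scanning the 38 overlapping bigram windows for "bread iron":
  position 11–12: bread iron
  position 17–18: bread iron
  position 23–24: bread iron

3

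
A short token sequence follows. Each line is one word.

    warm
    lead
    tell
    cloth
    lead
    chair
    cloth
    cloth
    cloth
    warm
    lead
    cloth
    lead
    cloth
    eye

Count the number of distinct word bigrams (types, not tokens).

15 tokens → 14 bigram windows in total.
Repeated bigrams (each contributes count−1 duplicates):
  cloth cloth: 2
  cloth lead: 2
  lead cloth: 2
  warm lead: 2
4 duplicate windows → 14 − 4 = 10 distinct.

10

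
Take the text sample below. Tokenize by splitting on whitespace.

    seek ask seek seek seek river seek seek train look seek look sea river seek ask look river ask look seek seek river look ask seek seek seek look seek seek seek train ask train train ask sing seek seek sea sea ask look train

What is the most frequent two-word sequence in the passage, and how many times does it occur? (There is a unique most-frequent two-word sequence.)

"seek seek", 9 times

Bigram frequencies (highest first):
  seek seek: 9
  look seek: 3
  ask look: 3
  seek ask: 2
  ask seek: 2
  seek river: 2
  … (19 more, each ≤ 2)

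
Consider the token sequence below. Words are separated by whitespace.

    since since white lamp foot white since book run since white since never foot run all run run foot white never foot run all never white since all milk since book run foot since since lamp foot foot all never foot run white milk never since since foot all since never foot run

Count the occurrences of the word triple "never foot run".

4

Scanning the 51 overlapping trigram windows for "never foot run":
  position 13–15: never foot run
  position 21–23: never foot run
  position 40–42: never foot run
  position 51–53: never foot run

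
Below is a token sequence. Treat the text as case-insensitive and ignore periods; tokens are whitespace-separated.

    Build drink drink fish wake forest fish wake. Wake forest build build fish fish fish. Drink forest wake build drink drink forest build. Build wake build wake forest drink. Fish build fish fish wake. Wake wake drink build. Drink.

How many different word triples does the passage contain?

39 tokens → 37 trigram windows in total.
Repeated trigrams (each contributes count−1 duplicates):
  build drink drink: 2
  build fish fish: 2
  fish wake wake: 2
  forest build build: 2
4 duplicate windows → 37 − 4 = 33 distinct.

33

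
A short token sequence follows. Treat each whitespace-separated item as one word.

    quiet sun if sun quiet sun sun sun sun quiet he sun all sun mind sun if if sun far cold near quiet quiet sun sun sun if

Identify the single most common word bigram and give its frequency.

Bigram frequencies (highest first):
  sun sun: 5
  quiet sun: 3
  sun if: 3
  if sun: 2
  sun quiet: 2
  quiet he: 1
  … (11 more, each ≤ 1)

"sun sun", 5 times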